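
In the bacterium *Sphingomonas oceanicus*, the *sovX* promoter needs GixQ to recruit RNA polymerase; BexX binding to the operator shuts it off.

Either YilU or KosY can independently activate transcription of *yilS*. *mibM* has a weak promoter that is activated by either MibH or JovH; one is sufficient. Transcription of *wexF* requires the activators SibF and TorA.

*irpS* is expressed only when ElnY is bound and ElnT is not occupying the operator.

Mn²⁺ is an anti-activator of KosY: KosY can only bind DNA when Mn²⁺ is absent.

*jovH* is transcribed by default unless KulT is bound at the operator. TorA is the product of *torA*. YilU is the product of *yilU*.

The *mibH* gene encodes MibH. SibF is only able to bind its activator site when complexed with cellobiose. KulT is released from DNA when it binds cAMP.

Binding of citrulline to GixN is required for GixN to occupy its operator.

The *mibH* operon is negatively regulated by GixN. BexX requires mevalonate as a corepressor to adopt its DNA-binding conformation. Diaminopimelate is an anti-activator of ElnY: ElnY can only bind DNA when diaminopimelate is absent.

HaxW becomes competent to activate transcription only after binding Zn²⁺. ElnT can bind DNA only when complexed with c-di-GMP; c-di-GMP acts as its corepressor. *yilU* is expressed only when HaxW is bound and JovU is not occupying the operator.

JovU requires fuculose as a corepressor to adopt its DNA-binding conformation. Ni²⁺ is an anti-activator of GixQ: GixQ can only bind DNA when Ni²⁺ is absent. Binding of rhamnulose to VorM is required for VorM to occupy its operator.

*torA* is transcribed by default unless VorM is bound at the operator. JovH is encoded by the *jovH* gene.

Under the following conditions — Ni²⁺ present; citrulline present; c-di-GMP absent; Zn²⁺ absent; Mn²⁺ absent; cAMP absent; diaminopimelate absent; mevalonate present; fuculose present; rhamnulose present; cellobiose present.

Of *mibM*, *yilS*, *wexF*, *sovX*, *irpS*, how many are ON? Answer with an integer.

2

Citrulline is present, so GixN is active.
With repressor GixN bound, *mibH* is not transcribed.
So MibH is not produced.
cAMP is absent, so KulT is active.
With repressor KulT bound, *jovH* is not transcribed.
So JovH is not produced.
No activator is available at the *mibM* promoter, so *mibM* is not transcribed.
→ *mibM* is OFF.
Zn²⁺ is absent, so HaxW is inactive.
Fuculose is present, so JovU is active.
With repressor JovU bound, *yilU* is not transcribed.
So YilU is not produced.
Mn²⁺ is absent, so KosY is active.
Activator KosY is present, so *yilS* is transcribed.
→ *yilS* is ON.
Cellobiose is present, so SibF is active.
Rhamnulose is present, so VorM is active.
With repressor VorM bound, *torA* is not transcribed.
So TorA is not produced.
Required activator TorA is absent, so *wexF* is not transcribed.
→ *wexF* is OFF.
Mevalonate is present, so BexX is active.
Ni²⁺ is present, so GixQ is inactive.
With repressor BexX bound, *sovX* is not transcribed.
→ *sovX* is OFF.
Diaminopimelate is absent, so ElnY is active.
c-di-GMP is absent, so ElnT is inactive.
No repressor is bound and ElnY is active, so *irpS* is transcribed.
→ *irpS* is ON.
2 of the 5 genes are transcribed.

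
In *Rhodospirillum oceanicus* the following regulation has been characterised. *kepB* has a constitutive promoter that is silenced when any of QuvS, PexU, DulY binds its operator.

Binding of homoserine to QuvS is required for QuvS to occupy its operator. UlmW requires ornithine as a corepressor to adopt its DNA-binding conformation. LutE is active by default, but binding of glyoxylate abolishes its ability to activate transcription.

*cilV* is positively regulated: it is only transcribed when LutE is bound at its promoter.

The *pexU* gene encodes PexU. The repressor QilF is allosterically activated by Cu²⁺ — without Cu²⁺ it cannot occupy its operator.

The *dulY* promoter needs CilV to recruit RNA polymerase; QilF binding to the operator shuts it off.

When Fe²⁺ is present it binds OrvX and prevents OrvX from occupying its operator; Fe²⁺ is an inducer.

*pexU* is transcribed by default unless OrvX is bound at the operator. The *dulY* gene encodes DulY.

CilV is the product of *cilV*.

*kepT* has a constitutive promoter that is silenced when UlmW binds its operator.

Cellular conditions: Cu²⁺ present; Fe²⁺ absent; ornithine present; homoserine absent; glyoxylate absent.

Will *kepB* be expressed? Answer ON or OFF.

ON

Homoserine is absent, so QuvS is inactive.
Fe²⁺ is absent, so OrvX is active.
With repressor OrvX bound, *pexU* is not transcribed.
So PexU is not produced.
Cu²⁺ is present, so QilF is active.
Glyoxylate is absent, so LutE is active.
No repressor is bound and LutE is active, so *cilV* is transcribed.
So CilV is produced and active.
With repressor QilF bound, *dulY* is not transcribed.
So DulY is not produced.
With no repressor bound, *kepB* is transcribed.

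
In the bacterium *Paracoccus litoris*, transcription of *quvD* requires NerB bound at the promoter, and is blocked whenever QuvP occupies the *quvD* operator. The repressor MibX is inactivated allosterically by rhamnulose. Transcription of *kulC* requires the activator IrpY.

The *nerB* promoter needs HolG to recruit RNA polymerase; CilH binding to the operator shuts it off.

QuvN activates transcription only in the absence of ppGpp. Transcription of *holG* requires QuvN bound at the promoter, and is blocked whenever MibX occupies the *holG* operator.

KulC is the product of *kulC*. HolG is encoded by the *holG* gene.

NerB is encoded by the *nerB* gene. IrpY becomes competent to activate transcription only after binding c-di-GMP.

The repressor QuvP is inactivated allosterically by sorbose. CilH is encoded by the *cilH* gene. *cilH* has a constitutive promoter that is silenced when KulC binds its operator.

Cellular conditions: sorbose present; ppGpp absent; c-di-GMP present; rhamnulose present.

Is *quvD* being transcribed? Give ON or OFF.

ON

Sorbose is present, so QuvP is inactive.
c-di-GMP is present, so IrpY is active.
No repressor is bound and IrpY is active, so *kulC* is transcribed.
So KulC is produced and active.
With repressor KulC bound, *cilH* is not transcribed.
So CilH is not produced.
ppGpp is absent, so QuvN is active.
Rhamnulose is present, so MibX is inactive.
No repressor is bound and QuvN is active, so *holG* is transcribed.
So HolG is produced and active.
No repressor is bound and HolG is active, so *nerB* is transcribed.
So NerB is produced and active.
No repressor is bound and NerB is active, so *quvD* is transcribed.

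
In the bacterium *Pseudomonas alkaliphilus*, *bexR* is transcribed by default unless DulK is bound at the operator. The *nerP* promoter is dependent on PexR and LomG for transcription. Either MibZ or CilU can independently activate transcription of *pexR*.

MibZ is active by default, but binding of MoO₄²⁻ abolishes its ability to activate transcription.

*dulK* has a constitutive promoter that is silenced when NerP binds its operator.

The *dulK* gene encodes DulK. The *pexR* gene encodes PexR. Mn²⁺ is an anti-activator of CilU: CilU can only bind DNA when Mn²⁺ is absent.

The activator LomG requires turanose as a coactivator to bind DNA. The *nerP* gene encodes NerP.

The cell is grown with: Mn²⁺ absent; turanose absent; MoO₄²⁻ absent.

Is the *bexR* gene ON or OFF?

MoO₄²⁻ is absent, so MibZ is active.
Mn²⁺ is absent, so CilU is active.
Activator MibZ is present, so *pexR* is transcribed.
So PexR is produced and active.
Turanose is absent, so LomG is inactive.
Required activator LomG is absent, so *nerP* is not transcribed.
So NerP is not produced.
With no repressor bound, *dulK* is transcribed.
So DulK is produced and active.
With repressor DulK bound, *bexR* is not transcribed.

OFF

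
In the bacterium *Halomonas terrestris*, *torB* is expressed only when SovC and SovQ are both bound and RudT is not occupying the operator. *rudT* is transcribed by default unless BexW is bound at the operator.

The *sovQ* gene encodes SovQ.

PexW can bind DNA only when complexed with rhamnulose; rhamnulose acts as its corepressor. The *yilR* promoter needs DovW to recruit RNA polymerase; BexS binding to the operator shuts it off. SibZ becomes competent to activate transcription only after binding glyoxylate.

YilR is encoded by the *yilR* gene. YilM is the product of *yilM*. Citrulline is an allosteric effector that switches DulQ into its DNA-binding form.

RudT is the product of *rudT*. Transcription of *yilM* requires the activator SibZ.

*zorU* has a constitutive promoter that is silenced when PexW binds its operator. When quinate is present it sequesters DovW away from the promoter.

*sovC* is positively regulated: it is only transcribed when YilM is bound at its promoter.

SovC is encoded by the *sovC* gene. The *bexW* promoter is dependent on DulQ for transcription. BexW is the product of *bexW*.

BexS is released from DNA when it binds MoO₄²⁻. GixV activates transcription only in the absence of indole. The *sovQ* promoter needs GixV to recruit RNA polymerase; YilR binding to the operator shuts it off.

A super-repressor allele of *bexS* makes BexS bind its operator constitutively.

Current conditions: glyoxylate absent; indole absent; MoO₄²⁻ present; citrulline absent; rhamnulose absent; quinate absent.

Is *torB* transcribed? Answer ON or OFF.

Glyoxylate is absent, so SibZ is inactive.
Required activator SibZ is absent, so *yilM* is not transcribed.
So YilM is not produced.
Required activator YilM is absent, so *sovC* is not transcribed.
So SovC is not produced.
Indole is absent, so GixV is active.
BexS is constitutively active in this strain.
Quinate is absent, so DovW is active.
With repressor BexS bound, *yilR* is not transcribed.
So YilR is not produced.
No repressor is bound and GixV is active, so *sovQ* is transcribed.
So SovQ is produced and active.
Citrulline is absent, so DulQ is inactive.
Required activator DulQ is absent, so *bexW* is not transcribed.
So BexW is not produced.
With no repressor bound, *rudT* is transcribed.
So RudT is produced and active.
With repressor RudT bound, *torB* is not transcribed.

OFF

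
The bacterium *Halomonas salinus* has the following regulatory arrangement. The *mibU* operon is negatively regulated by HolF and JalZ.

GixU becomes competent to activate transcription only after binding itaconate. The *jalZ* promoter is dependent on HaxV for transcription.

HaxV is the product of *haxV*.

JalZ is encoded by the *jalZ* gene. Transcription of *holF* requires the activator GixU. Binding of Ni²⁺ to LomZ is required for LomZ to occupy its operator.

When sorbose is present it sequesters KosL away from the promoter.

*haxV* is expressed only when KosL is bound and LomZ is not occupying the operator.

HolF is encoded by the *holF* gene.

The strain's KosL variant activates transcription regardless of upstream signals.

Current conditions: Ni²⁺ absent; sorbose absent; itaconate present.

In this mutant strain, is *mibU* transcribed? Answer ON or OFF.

OFF

Itaconate is present, so GixU is active.
No repressor is bound and GixU is active, so *holF* is transcribed.
So HolF is produced and active.
KosL is constitutively active in this strain.
Ni²⁺ is absent, so LomZ is inactive.
No repressor is bound and KosL is active, so *haxV* is transcribed.
So HaxV is produced and active.
No repressor is bound and HaxV is active, so *jalZ* is transcribed.
So JalZ is produced and active.
With repressor HolF bound, *mibU* is not transcribed.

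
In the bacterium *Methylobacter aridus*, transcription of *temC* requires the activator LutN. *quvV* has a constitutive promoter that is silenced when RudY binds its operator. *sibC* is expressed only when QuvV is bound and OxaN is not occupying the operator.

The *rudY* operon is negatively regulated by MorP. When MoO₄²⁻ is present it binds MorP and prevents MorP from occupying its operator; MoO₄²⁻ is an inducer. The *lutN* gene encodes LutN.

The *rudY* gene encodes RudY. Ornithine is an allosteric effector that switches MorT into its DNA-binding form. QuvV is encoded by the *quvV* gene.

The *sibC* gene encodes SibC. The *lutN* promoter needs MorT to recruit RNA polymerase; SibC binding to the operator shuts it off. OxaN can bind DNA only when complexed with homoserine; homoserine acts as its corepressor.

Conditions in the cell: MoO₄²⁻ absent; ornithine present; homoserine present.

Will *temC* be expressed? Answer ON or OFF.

ON

MoO₄²⁻ is absent, so MorP is active.
With repressor MorP bound, *rudY* is not transcribed.
So RudY is not produced.
With no repressor bound, *quvV* is transcribed.
So QuvV is produced and active.
Homoserine is present, so OxaN is active.
With repressor OxaN bound, *sibC* is not transcribed.
So SibC is not produced.
Ornithine is present, so MorT is active.
No repressor is bound and MorT is active, so *lutN* is transcribed.
So LutN is produced and active.
No repressor is bound and LutN is active, so *temC* is transcribed.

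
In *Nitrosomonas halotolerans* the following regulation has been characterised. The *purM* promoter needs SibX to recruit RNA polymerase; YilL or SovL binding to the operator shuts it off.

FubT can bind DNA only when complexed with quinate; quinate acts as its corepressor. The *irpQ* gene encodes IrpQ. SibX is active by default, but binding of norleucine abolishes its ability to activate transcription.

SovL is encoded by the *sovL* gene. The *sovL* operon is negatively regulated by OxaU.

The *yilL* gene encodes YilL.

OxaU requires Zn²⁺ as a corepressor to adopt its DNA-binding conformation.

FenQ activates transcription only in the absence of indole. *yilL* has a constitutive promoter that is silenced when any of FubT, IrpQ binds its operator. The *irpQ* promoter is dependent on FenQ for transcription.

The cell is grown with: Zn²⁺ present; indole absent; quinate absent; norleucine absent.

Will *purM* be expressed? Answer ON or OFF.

ON

Quinate is absent, so FubT is inactive.
Indole is absent, so FenQ is active.
No repressor is bound and FenQ is active, so *irpQ* is transcribed.
So IrpQ is produced and active.
With repressor IrpQ bound, *yilL* is not transcribed.
So YilL is not produced.
Zn²⁺ is present, so OxaU is active.
With repressor OxaU bound, *sovL* is not transcribed.
So SovL is not produced.
Norleucine is absent, so SibX is active.
No repressor is bound and SibX is active, so *purM* is transcribed.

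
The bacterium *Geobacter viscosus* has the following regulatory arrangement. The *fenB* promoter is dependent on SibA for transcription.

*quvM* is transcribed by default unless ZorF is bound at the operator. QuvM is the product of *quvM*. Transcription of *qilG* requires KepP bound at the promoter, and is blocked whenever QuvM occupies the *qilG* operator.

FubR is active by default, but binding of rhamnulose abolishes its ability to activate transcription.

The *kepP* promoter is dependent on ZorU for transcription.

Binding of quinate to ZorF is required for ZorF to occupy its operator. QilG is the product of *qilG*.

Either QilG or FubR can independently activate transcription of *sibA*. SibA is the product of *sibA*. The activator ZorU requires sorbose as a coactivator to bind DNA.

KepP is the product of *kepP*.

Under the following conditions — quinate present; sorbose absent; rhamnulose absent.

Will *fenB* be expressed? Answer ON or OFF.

Quinate is present, so ZorF is active.
With repressor ZorF bound, *quvM* is not transcribed.
So QuvM is not produced.
Sorbose is absent, so ZorU is inactive.
Required activator ZorU is absent, so *kepP* is not transcribed.
So KepP is not produced.
Required activator KepP is absent, so *qilG* is not transcribed.
So QilG is not produced.
Rhamnulose is absent, so FubR is active.
Activator FubR is present, so *sibA* is transcribed.
So SibA is produced and active.
No repressor is bound and SibA is active, so *fenB* is transcribed.

ON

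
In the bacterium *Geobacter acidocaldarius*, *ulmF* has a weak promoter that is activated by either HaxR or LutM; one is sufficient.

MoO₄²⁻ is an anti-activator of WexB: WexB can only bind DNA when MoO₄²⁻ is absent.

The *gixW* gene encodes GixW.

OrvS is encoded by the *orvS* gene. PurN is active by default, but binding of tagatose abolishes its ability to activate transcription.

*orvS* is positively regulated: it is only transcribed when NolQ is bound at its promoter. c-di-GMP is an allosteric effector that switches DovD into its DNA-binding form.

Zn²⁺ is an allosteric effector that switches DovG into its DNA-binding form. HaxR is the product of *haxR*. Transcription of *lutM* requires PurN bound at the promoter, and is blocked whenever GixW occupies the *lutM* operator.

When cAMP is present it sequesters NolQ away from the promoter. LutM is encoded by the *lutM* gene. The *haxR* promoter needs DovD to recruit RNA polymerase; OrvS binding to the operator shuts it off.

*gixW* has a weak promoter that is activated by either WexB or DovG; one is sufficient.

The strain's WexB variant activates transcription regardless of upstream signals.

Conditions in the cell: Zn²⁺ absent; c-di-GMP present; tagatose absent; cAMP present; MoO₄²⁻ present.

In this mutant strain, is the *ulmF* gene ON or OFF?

ON

cAMP is present, so NolQ is inactive.
Required activator NolQ is absent, so *orvS* is not transcribed.
So OrvS is not produced.
c-di-GMP is present, so DovD is active.
No repressor is bound and DovD is active, so *haxR* is transcribed.
So HaxR is produced and active.
WexB is constitutively active in this strain.
Zn²⁺ is absent, so DovG is inactive.
Activator WexB is present, so *gixW* is transcribed.
So GixW is produced and active.
Tagatose is absent, so PurN is active.
With repressor GixW bound, *lutM* is not transcribed.
So LutM is not produced.
Activator HaxR is present, so *ulmF* is transcribed.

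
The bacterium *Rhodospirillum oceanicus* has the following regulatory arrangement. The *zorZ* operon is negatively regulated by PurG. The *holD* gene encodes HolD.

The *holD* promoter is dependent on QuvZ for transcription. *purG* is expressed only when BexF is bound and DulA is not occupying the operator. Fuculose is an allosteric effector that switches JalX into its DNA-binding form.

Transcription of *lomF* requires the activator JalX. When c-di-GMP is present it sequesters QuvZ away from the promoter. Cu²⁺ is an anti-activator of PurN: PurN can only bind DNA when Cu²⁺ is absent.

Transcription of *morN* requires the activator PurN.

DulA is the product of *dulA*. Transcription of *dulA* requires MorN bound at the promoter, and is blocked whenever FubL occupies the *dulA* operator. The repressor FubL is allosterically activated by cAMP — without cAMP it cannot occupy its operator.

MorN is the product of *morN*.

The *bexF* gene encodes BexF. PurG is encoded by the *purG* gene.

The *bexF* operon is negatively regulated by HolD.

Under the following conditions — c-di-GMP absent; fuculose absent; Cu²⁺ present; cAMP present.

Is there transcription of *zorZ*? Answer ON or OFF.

ON

c-di-GMP is absent, so QuvZ is active.
No repressor is bound and QuvZ is active, so *holD* is transcribed.
So HolD is produced and active.
With repressor HolD bound, *bexF* is not transcribed.
So BexF is not produced.
Cu²⁺ is present, so PurN is inactive.
Required activator PurN is absent, so *morN* is not transcribed.
So MorN is not produced.
cAMP is present, so FubL is active.
With repressor FubL bound, *dulA* is not transcribed.
So DulA is not produced.
Required activator BexF is absent, so *purG* is not transcribed.
So PurG is not produced.
With no repressor bound, *zorZ* is transcribed.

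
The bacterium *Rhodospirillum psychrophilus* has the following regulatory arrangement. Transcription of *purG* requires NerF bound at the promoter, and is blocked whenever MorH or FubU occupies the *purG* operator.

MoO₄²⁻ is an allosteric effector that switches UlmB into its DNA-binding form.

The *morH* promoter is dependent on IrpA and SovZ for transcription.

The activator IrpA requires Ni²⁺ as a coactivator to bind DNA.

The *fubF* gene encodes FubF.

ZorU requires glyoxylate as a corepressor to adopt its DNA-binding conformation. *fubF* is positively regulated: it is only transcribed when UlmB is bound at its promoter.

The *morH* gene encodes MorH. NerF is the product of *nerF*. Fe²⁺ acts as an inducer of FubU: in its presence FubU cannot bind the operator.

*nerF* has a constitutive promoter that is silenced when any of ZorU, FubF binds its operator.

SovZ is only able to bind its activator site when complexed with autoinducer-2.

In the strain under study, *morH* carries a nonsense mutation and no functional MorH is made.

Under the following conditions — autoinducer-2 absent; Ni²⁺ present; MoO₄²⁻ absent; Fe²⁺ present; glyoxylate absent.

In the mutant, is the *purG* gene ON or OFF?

MorH is non-functional in this strain, so it has no effect.
Fe²⁺ is present, so FubU is inactive.
Glyoxylate is absent, so ZorU is inactive.
MoO₄²⁻ is absent, so UlmB is inactive.
Required activator UlmB is absent, so *fubF* is not transcribed.
So FubF is not produced.
With no repressor bound, *nerF* is transcribed.
So NerF is produced and active.
No repressor is bound and NerF is active, so *purG* is transcribed.

ON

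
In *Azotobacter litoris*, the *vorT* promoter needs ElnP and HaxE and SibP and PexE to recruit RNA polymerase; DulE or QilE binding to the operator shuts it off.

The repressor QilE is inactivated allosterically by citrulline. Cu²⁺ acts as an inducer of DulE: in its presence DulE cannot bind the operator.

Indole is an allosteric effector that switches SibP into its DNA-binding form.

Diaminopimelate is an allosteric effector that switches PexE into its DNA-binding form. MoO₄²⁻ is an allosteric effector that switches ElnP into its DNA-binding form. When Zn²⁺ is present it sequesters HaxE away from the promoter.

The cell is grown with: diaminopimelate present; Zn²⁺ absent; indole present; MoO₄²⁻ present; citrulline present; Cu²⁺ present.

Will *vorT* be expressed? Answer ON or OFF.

ON

MoO₄²⁻ is present, so ElnP is active.
Zn²⁺ is absent, so HaxE is active.
Cu²⁺ is present, so DulE is inactive.
Indole is present, so SibP is active.
Diaminopimelate is present, so PexE is active.
Citrulline is present, so QilE is inactive.
No repressor is bound and ElnP and HaxE and SibP and PexE are active, so *vorT* is transcribed.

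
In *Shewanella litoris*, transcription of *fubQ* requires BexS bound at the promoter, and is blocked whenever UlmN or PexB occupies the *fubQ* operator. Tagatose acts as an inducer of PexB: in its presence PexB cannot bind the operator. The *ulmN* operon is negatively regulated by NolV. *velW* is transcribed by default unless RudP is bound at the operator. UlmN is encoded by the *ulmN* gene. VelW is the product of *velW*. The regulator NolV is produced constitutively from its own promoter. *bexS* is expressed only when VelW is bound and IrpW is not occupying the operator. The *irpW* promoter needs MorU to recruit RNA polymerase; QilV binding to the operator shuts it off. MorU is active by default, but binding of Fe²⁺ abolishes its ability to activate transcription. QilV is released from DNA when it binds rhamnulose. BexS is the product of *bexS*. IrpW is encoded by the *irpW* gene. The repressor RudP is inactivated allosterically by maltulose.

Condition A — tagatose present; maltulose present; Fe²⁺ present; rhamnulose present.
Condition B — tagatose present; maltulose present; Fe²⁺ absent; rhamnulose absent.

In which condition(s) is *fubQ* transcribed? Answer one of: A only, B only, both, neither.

both

Condition A:
NolV is produced constitutively and is active.
With repressor NolV bound, *ulmN* is not transcribed.
So UlmN is not produced.
Tagatose is present, so PexB is inactive.
Maltulose is present, so RudP is inactive.
With no repressor bound, *velW* is transcribed.
So VelW is produced and active.
Fe²⁺ is present, so MorU is inactive.
Rhamnulose is present, so QilV is inactive.
Required activator MorU is absent, so *irpW* is not transcribed.
So IrpW is not produced.
No repressor is bound and VelW is active, so *bexS* is transcribed.
So BexS is produced and active.
No repressor is bound and BexS is active, so *fubQ* is transcribed.
→ *fubQ* is ON in A.
Condition B:
NolV is produced constitutively and is active.
With repressor NolV bound, *ulmN* is not transcribed.
So UlmN is not produced.
Tagatose is present, so PexB is inactive.
Maltulose is present, so RudP is inactive.
With no repressor bound, *velW* is transcribed.
So VelW is produced and active.
Fe²⁺ is absent, so MorU is active.
Rhamnulose is absent, so QilV is active.
With repressor QilV bound, *irpW* is not transcribed.
So IrpW is not produced.
No repressor is bound and VelW is active, so *bexS* is transcribed.
So BexS is produced and active.
No repressor is bound and BexS is active, so *fubQ* is transcribed.
→ *fubQ* is ON in B.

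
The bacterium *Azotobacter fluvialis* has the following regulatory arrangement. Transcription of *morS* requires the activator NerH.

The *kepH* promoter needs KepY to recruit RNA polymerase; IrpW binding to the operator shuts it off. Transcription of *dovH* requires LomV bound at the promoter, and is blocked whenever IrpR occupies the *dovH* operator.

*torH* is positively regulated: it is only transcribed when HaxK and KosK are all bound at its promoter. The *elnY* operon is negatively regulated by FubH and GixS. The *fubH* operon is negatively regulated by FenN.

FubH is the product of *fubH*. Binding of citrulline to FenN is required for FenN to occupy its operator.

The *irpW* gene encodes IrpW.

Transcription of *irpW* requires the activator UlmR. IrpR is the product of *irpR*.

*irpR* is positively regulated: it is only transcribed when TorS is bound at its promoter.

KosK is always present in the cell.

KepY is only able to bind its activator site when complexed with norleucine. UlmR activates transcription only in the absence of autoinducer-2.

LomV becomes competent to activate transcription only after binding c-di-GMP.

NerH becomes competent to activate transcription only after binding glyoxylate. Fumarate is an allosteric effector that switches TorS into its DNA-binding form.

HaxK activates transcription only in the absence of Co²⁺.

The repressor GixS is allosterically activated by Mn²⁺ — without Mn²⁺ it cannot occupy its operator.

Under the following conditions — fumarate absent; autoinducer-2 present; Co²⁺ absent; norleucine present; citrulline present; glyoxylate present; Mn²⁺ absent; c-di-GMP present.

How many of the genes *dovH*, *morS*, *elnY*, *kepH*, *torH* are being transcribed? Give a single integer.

5

Fumarate is absent, so TorS is inactive.
Required activator TorS is absent, so *irpR* is not transcribed.
So IrpR is not produced.
c-di-GMP is present, so LomV is active.
No repressor is bound and LomV is active, so *dovH* is transcribed.
→ *dovH* is ON.
Glyoxylate is present, so NerH is active.
No repressor is bound and NerH is active, so *morS* is transcribed.
→ *morS* is ON.
Citrulline is present, so FenN is active.
With repressor FenN bound, *fubH* is not transcribed.
So FubH is not produced.
Mn²⁺ is absent, so GixS is inactive.
With no repressor bound, *elnY* is transcribed.
→ *elnY* is ON.
Norleucine is present, so KepY is active.
Autoinducer-2 is present, so UlmR is inactive.
Required activator UlmR is absent, so *irpW* is not transcribed.
So IrpW is not produced.
No repressor is bound and KepY is active, so *kepH* is transcribed.
→ *kepH* is ON.
Co²⁺ is absent, so HaxK is active.
KosK is produced constitutively and is active.
No repressor is bound and HaxK and KosK are active, so *torH* is transcribed.
→ *torH* is ON.
5 of the 5 genes are transcribed.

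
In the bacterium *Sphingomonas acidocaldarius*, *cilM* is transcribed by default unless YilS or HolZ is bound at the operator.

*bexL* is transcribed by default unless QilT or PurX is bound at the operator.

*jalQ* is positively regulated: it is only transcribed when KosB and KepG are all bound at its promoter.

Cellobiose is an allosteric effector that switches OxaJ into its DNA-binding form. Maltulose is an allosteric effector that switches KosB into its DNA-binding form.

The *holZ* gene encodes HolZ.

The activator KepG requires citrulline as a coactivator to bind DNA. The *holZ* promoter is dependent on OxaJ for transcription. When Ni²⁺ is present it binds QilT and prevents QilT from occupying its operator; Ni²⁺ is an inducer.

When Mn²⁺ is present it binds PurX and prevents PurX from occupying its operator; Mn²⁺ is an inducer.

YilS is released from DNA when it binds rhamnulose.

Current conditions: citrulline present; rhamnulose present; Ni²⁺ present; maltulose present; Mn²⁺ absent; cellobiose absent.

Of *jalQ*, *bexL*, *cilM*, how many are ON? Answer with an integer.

Maltulose is present, so KosB is active.
Citrulline is present, so KepG is active.
No repressor is bound and KosB and KepG are active, so *jalQ* is transcribed.
→ *jalQ* is ON.
Ni²⁺ is present, so QilT is inactive.
Mn²⁺ is absent, so PurX is active.
With repressor PurX bound, *bexL* is not transcribed.
→ *bexL* is OFF.
Rhamnulose is present, so YilS is inactive.
Cellobiose is absent, so OxaJ is inactive.
Required activator OxaJ is absent, so *holZ* is not transcribed.
So HolZ is not produced.
With no repressor bound, *cilM* is transcribed.
→ *cilM* is ON.
2 of the 3 genes are transcribed.

2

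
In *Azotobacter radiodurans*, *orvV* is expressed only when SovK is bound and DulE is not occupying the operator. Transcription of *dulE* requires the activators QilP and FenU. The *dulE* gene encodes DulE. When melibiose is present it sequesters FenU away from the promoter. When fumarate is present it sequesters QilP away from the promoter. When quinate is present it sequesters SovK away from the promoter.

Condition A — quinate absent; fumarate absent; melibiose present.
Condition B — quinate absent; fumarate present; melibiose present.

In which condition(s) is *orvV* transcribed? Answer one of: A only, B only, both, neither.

both

Condition A:
Quinate is absent, so SovK is active.
Fumarate is absent, so QilP is active.
Melibiose is present, so FenU is inactive.
Required activator FenU is absent, so *dulE* is not transcribed.
So DulE is not produced.
No repressor is bound and SovK is active, so *orvV* is transcribed.
→ *orvV* is ON in A.
Condition B:
Quinate is absent, so SovK is active.
Fumarate is present, so QilP is inactive.
Melibiose is present, so FenU is inactive.
Required activator QilP is absent, so *dulE* is not transcribed.
So DulE is not produced.
No repressor is bound and SovK is active, so *orvV* is transcribed.
→ *orvV* is ON in B.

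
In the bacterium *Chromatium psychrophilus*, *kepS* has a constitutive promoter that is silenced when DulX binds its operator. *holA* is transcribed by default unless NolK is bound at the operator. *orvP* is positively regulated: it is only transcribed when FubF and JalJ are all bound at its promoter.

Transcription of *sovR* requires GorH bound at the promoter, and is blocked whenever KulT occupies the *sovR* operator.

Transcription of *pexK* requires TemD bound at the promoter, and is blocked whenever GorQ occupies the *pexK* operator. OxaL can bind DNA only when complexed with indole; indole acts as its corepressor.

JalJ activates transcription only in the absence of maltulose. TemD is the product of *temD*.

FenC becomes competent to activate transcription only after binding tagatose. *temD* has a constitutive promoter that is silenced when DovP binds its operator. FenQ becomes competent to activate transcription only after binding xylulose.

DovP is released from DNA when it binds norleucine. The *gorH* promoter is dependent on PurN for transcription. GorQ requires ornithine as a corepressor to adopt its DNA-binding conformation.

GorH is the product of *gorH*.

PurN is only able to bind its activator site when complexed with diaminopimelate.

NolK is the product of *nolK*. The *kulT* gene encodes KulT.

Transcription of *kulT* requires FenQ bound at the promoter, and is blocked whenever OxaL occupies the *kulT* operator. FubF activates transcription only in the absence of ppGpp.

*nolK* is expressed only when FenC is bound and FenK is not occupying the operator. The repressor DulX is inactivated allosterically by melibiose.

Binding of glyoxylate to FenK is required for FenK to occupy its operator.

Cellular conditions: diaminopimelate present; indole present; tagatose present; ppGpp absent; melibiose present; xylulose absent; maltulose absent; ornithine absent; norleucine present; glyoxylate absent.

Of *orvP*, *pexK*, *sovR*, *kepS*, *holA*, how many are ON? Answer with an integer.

4

ppGpp is absent, so FubF is active.
Maltulose is absent, so JalJ is active.
No repressor is bound and FubF and JalJ are active, so *orvP* is transcribed.
→ *orvP* is ON.
Ornithine is absent, so GorQ is inactive.
Norleucine is present, so DovP is inactive.
With no repressor bound, *temD* is transcribed.
So TemD is produced and active.
No repressor is bound and TemD is active, so *pexK* is transcribed.
→ *pexK* is ON.
Xylulose is absent, so FenQ is inactive.
Indole is present, so OxaL is active.
With repressor OxaL bound, *kulT* is not transcribed.
So KulT is not produced.
Diaminopimelate is present, so PurN is active.
No repressor is bound and PurN is active, so *gorH* is transcribed.
So GorH is produced and active.
No repressor is bound and GorH is active, so *sovR* is transcribed.
→ *sovR* is ON.
Melibiose is present, so DulX is inactive.
With no repressor bound, *kepS* is transcribed.
→ *kepS* is ON.
Glyoxylate is absent, so FenK is inactive.
Tagatose is present, so FenC is active.
No repressor is bound and FenC is active, so *nolK* is transcribed.
So NolK is produced and active.
With repressor NolK bound, *holA* is not transcribed.
→ *holA* is OFF.
4 of the 5 genes are transcribed.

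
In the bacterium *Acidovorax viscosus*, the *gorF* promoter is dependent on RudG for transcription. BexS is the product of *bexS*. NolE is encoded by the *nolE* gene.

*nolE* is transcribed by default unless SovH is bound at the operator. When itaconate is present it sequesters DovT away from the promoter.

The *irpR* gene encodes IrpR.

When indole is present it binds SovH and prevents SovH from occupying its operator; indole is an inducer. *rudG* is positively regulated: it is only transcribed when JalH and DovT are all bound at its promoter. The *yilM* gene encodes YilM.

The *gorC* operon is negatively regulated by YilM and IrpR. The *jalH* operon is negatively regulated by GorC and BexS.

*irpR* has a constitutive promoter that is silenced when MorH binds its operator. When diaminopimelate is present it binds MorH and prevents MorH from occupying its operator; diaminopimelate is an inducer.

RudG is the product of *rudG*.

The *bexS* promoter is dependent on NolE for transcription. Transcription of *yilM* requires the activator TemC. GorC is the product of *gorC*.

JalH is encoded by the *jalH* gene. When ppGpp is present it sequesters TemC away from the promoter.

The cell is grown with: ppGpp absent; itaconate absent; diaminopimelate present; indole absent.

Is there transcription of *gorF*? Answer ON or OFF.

ppGpp is absent, so TemC is active.
No repressor is bound and TemC is active, so *yilM* is transcribed.
So YilM is produced and active.
Diaminopimelate is present, so MorH is inactive.
With no repressor bound, *irpR* is transcribed.
So IrpR is produced and active.
With repressor YilM bound, *gorC* is not transcribed.
So GorC is not produced.
Indole is absent, so SovH is active.
With repressor SovH bound, *nolE* is not transcribed.
So NolE is not produced.
Required activator NolE is absent, so *bexS* is not transcribed.
So BexS is not produced.
With no repressor bound, *jalH* is transcribed.
So JalH is produced and active.
Itaconate is absent, so DovT is active.
No repressor is bound and JalH and DovT are active, so *rudG* is transcribed.
So RudG is produced and active.
No repressor is bound and RudG is active, so *gorF* is transcribed.

ON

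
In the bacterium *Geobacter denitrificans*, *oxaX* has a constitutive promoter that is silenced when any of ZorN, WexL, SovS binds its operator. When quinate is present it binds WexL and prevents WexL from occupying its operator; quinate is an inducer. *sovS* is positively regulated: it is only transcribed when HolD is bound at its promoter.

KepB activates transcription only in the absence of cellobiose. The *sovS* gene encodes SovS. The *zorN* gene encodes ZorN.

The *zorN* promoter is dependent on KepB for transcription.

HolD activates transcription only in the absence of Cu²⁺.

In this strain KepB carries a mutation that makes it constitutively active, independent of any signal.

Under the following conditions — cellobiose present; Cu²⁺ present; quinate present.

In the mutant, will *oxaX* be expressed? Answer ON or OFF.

OFF

KepB is constitutively active in this strain.
No repressor is bound and KepB is active, so *zorN* is transcribed.
So ZorN is produced and active.
Quinate is present, so WexL is inactive.
Cu²⁺ is present, so HolD is inactive.
Required activator HolD is absent, so *sovS* is not transcribed.
So SovS is not produced.
With repressor ZorN bound, *oxaX* is not transcribed.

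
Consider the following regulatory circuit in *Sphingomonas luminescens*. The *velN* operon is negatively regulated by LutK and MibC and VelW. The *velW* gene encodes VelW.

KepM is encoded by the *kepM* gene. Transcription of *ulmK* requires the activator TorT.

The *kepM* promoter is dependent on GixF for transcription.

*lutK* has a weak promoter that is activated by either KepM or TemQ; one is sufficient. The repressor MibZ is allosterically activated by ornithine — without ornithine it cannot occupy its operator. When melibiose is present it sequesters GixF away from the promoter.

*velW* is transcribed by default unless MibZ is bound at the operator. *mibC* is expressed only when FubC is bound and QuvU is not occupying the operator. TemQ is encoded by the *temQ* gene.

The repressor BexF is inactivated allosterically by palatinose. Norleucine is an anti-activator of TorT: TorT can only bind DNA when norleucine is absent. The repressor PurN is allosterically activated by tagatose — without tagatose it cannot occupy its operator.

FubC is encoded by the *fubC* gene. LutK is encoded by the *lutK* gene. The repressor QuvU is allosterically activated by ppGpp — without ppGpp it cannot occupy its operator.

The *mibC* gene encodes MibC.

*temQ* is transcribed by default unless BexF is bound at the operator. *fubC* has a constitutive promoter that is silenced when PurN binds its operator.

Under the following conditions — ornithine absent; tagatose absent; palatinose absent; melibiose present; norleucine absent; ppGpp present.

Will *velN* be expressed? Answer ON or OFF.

Melibiose is present, so GixF is inactive.
Required activator GixF is absent, so *kepM* is not transcribed.
So KepM is not produced.
Palatinose is absent, so BexF is active.
With repressor BexF bound, *temQ* is not transcribed.
So TemQ is not produced.
No activator is available at the *lutK* promoter, so *lutK* is not transcribed.
So LutK is not produced.
Tagatose is absent, so PurN is inactive.
With no repressor bound, *fubC* is transcribed.
So FubC is produced and active.
ppGpp is present, so QuvU is active.
With repressor QuvU bound, *mibC* is not transcribed.
So MibC is not produced.
Ornithine is absent, so MibZ is inactive.
With no repressor bound, *velW* is transcribed.
So VelW is produced and active.
With repressor VelW bound, *velN* is not transcribed.

OFF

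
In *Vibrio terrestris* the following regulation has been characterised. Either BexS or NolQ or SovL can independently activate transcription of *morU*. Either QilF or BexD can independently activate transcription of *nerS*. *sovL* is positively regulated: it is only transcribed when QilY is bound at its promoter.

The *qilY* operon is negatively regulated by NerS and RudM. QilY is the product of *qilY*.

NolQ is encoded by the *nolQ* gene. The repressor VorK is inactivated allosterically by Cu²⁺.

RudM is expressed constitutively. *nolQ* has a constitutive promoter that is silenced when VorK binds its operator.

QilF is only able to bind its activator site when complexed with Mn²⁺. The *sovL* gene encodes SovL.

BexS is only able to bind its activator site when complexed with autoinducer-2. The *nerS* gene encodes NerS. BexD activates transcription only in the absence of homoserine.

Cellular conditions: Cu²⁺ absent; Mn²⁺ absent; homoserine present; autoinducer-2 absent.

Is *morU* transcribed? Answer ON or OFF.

OFF

Autoinducer-2 is absent, so BexS is inactive.
Cu²⁺ is absent, so VorK is active.
With repressor VorK bound, *nolQ* is not transcribed.
So NolQ is not produced.
Mn²⁺ is absent, so QilF is inactive.
Homoserine is present, so BexD is inactive.
No activator is available at the *nerS* promoter, so *nerS* is not transcribed.
So NerS is not produced.
RudM is produced constitutively and is active.
With repressor RudM bound, *qilY* is not transcribed.
So QilY is not produced.
Required activator QilY is absent, so *sovL* is not transcribed.
So SovL is not produced.
No activator is available at the *morU* promoter, so *morU* is not transcribed.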